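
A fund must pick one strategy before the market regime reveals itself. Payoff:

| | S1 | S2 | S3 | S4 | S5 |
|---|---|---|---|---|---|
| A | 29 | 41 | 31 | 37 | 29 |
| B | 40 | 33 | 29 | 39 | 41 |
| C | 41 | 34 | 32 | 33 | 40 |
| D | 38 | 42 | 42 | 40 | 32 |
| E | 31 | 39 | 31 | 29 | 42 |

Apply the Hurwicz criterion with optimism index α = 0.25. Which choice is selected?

A: 0.25·41 + 0.75·29 = 32
B: 0.25·41 + 0.75·29 = 32
C: 0.25·41 + 0.75·32 = 34.25
D: 0.25·42 + 0.75·32 = 34.5
E: 0.25·42 + 0.75·29 = 32.25
Highest Hurwicz score = 34.5 → D.

D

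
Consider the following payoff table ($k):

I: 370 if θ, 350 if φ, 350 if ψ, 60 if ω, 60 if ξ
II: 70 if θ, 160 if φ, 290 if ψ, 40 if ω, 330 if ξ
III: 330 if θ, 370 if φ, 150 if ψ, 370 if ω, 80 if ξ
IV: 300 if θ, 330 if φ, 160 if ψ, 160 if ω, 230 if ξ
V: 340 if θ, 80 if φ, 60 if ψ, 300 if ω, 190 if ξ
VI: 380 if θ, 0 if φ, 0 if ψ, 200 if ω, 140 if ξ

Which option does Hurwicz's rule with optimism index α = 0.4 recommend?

IV

I: 0.4·370 + 0.6·60 = 184
II: 0.4·330 + 0.6·40 = 156
III: 0.4·370 + 0.6·80 = 196
IV: 0.4·330 + 0.6·160 = 228
V: 0.4·340 + 0.6·60 = 172
VI: 0.4·380 + 0.6·0 = 152
Highest Hurwicz score = 228 → IV.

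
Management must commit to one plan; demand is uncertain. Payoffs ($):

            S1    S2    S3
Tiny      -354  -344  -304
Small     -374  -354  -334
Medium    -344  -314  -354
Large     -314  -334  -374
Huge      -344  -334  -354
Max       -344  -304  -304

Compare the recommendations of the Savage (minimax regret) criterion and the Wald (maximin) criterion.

Column bests: S1=-314, S2=-304, S3=-304.
Tiny regrets: 40, 40, 0 → max 40
Small regrets: 60, 50, 30 → max 60
Medium regrets: 30, 10, 50 → max 50
Large regrets: 0, 30, 70 → max 70
Huge regrets: 30, 30, 50 → max 50
Max regrets: 30, 0, 0 → max 30
Smallest max regret = 30 → Max.
Row minima: Tiny=-354, Small=-374, Medium=-354, Large=-374, Huge=-354, Max=-344
Best worst-case = -344 → Max.

minimax regret → Max; maximin → Max (agree)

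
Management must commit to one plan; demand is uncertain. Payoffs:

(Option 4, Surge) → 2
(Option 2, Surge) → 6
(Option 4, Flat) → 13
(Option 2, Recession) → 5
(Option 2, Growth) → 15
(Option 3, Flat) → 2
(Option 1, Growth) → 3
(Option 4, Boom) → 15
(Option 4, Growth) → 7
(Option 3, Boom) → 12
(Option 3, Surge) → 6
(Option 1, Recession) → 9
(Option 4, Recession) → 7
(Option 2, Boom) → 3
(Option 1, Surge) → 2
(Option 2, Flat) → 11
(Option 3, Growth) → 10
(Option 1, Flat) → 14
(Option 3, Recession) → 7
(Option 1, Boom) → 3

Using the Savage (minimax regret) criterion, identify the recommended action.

Column bests: Recession=9, Flat=14, Growth=15, Boom=15, Surge=6.
Option 1 regrets: 0, 0, 12, 12, 4 → max 12
Option 2 regrets: 4, 3, 0, 12, 0 → max 12
Option 3 regrets: 2, 12, 5, 3, 0 → max 12
Option 4 regrets: 2, 1, 8, 0, 4 → max 8
Smallest max regret = 8 → Option 4.

Option 4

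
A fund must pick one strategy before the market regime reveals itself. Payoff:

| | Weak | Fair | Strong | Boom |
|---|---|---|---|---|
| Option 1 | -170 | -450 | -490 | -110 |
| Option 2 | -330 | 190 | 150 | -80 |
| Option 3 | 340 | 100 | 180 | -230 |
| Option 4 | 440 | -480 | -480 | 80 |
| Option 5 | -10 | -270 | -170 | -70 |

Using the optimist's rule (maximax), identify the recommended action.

Row maxima: Option 1=-110, Option 2=190, Option 3=340, Option 4=440, Option 5=-10
Best best-case = 440 → Option 4.

Option 4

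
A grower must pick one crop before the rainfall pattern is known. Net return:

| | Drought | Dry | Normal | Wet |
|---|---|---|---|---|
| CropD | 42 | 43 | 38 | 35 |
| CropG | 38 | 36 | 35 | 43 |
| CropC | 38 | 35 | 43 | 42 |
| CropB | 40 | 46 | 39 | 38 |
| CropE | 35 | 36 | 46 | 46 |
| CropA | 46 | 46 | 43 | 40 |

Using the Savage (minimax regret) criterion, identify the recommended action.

Column bests: Drought=46, Dry=46, Normal=46, Wet=46.
CropD regrets: 4, 3, 8, 11 → max 11
CropG regrets: 8, 10, 11, 3 → max 11
CropC regrets: 8, 11, 3, 4 → max 11
CropB regrets: 6, 0, 7, 8 → max 8
CropE regrets: 11, 10, 0, 0 → max 11
CropA regrets: 0, 0, 3, 6 → max 6
Smallest max regret = 6 → CropA.

CropA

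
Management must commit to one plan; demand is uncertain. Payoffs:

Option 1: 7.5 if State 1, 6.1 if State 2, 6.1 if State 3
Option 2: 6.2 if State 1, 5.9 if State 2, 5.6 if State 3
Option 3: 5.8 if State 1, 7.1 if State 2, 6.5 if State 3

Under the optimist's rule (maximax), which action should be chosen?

Option 1

Row maxima: Option 1=7.5, Option 2=6.2, Option 3=7.1
Best best-case = 7.5 → Option 1.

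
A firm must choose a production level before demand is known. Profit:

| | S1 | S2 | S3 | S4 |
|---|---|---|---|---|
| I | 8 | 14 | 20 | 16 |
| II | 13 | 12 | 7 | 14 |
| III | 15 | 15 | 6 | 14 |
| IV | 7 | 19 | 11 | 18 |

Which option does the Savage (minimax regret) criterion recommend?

Column bests: S1=15, S2=19, S3=20, S4=18.
I regrets: 7, 5, 0, 2 → max 7
II regrets: 2, 7, 13, 4 → max 13
III regrets: 0, 4, 14, 4 → max 14
IV regrets: 8, 0, 9, 0 → max 9
Smallest max regret = 7 → I.

I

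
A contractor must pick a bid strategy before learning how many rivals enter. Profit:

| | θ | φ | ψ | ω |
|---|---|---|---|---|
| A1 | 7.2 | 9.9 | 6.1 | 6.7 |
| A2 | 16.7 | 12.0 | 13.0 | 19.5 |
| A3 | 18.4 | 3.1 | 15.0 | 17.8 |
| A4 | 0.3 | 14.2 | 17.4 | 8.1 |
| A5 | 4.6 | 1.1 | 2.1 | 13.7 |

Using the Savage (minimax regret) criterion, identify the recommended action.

A2

Column bests: θ=18.4, φ=14.2, ψ=17.4, ω=19.5.
A1 regrets: 11.2, 4.3, 11.3, 12.8 → max 12.8
A2 regrets: 1.7, 2.2, 4.4, 0.0 → max 4.4
A3 regrets: 0.0, 11.1, 2.4, 1.7 → max 11.1
A4 regrets: 18.1, 0.0, 0.0, 11.4 → max 18.1
A5 regrets: 13.8, 13.1, 15.3, 5.8 → max 15.3
Smallest max regret = 4.4 → A2.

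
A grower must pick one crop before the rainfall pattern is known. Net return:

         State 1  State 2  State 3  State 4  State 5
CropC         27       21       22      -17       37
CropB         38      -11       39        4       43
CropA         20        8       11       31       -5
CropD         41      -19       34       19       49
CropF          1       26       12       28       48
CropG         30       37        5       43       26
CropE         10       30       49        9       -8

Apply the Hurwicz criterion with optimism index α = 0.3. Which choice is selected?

CropC: 0.3·37 + 0.7·(-17) = -0.8
CropB: 0.3·43 + 0.7·(-11) = 5.2
CropA: 0.3·31 + 0.7·(-5) = 5.8
CropD: 0.3·49 + 0.7·(-19) = 1.4
CropF: 0.3·48 + 0.7·1 = 15.1
CropG: 0.3·43 + 0.7·5 = 16.4
CropE: 0.3·49 + 0.7·(-8) = 9.1
Highest Hurwicz score = 16.4 → CropG.

CropG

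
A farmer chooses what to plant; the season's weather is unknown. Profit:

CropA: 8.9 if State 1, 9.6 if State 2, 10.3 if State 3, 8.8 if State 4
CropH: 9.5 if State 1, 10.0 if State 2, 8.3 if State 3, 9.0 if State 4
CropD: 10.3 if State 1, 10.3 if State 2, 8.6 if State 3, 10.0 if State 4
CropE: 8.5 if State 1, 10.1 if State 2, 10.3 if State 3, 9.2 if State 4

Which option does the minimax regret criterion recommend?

CropA

Column bests: State 1=10.3, State 2=10.3, State 3=10.3, State 4=10.0.
CropA regrets: 1.4, 0.7, 0.0, 1.2 → max 1.4
CropH regrets: 0.8, 0.3, 2.0, 1.0 → max 2.0
CropD regrets: 0.0, 0.0, 1.7, 0.0 → max 1.7
CropE regrets: 1.8, 0.2, 0.0, 0.8 → max 1.8
Smallest max regret = 1.4 → CropA.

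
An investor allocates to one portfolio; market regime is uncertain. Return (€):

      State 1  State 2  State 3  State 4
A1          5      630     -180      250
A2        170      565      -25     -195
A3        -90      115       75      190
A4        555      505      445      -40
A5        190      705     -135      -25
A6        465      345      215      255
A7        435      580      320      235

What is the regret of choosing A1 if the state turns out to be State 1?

550

Best payoff under State 1 is 555.
Regret = 555 − 5 = 550.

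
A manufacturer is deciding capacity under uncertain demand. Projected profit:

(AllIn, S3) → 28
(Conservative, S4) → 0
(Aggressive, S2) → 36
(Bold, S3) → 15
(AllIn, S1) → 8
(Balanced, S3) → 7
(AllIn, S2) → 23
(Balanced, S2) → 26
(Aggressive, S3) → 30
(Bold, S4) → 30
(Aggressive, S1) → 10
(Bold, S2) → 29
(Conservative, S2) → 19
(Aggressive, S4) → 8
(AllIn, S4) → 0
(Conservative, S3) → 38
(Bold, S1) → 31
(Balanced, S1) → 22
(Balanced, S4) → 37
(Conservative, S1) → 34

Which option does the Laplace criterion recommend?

Row averages: Conservative=22.75, Balanced=23, Aggressive=21, Bold=26.25, AllIn=14.75
Highest average = 26.25 → Bold.

Bold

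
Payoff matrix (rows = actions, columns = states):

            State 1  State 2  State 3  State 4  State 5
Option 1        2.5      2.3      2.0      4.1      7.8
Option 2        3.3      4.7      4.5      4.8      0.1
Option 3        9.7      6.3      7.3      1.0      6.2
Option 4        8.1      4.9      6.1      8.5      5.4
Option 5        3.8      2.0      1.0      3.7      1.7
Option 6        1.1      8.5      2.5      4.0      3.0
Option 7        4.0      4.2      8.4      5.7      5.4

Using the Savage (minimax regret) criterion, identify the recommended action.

Option 4

Column bests: State 1=9.7, State 2=8.5, State 3=8.4, State 4=8.5, State 5=7.8.
Option 1 regrets: 7.2, 6.2, 6.4, 4.4, 0.0 → max 7.2
Option 2 regrets: 6.4, 3.8, 3.9, 3.7, 7.7 → max 7.7
Option 3 regrets: 0.0, 2.2, 1.1, 7.5, 1.6 → max 7.5
Option 4 regrets: 1.6, 3.6, 2.3, 0.0, 2.4 → max 3.6
Option 5 regrets: 5.9, 6.5, 7.4, 4.8, 6.1 → max 7.4
Option 6 regrets: 8.6, 0.0, 5.9, 4.5, 4.8 → max 8.6
Option 7 regrets: 5.7, 4.3, 0.0, 2.8, 2.4 → max 5.7
Smallest max regret = 3.6 → Option 4.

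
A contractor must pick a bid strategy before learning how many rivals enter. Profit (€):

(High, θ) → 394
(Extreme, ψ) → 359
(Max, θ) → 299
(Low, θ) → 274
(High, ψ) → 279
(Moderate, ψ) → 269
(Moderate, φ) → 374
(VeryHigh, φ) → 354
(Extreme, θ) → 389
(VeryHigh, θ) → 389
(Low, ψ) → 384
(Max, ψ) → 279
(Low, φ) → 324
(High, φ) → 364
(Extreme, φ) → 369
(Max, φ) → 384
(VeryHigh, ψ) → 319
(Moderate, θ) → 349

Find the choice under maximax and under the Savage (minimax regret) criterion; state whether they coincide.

Row maxima: Low=384, Moderate=374, High=394, VeryHigh=389, Extreme=389, Max=384
Best best-case = 394 → High.
Column bests: θ=394, φ=384, ψ=384.
Low regrets: 120, 60, 0 → max 120
Moderate regrets: 45, 10, 115 → max 115
High regrets: 0, 20, 105 → max 105
VeryHigh regrets: 5, 30, 65 → max 65
Extreme regrets: 5, 15, 25 → max 25
Max regrets: 95, 0, 105 → max 105
Smallest max regret = 25 → Extreme.

maximax → High; minimax regret → Extreme (disagree)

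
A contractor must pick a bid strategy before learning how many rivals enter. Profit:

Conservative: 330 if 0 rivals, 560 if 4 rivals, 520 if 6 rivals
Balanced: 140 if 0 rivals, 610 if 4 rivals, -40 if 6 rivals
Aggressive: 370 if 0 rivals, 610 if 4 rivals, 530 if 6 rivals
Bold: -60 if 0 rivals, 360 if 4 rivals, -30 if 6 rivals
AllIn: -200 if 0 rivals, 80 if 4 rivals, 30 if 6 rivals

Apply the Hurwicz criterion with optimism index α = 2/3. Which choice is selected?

Conservative: 2/3·560 + 1/3·330 = 1450/3
Balanced: 2/3·610 + 1/3·(-40) = 1180/3
Aggressive: 2/3·610 + 1/3·370 = 530
Bold: 2/3·360 + 1/3·(-60) = 220
AllIn: 2/3·80 + 1/3·(-200) = -40/3
Highest Hurwicz score = 530 → Aggressive.

Aggressive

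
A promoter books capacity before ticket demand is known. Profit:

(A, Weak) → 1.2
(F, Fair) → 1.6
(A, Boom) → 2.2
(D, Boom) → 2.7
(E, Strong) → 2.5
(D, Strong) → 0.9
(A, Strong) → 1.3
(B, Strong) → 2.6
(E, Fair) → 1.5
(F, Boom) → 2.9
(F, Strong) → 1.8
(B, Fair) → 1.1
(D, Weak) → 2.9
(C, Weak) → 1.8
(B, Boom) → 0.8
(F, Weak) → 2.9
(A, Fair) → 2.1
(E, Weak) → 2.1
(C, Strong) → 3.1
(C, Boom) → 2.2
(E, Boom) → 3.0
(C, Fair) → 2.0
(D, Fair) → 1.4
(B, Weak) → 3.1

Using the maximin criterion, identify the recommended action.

Row minima: A=1.2, B=0.8, C=1.8, D=0.9, E=1.5, F=1.6
Best worst-case = 1.8 → C.

C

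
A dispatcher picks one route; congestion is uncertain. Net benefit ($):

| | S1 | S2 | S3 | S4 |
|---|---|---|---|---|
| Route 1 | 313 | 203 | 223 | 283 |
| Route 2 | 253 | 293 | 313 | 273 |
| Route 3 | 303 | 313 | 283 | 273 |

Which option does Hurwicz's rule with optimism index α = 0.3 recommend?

Route 3

Route 1: 0.3·313 + 0.7·203 = 236
Route 2: 0.3·313 + 0.7·253 = 271
Route 3: 0.3·313 + 0.7·273 = 285
Highest Hurwicz score = 285 → Route 3.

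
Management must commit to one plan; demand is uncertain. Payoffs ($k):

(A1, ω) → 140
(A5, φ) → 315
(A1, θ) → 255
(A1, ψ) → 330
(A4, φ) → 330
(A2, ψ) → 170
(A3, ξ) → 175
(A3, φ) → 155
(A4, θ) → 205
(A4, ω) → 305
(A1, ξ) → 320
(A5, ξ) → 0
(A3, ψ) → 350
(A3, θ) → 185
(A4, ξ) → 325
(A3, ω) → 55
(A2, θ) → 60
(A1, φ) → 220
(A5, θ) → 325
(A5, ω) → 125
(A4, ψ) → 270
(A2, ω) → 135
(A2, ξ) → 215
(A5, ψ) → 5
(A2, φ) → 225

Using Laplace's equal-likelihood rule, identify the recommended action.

Row averages: A1=253, A2=161, A3=184, A4=287, A5=154
Highest average = 287 → A4.

A4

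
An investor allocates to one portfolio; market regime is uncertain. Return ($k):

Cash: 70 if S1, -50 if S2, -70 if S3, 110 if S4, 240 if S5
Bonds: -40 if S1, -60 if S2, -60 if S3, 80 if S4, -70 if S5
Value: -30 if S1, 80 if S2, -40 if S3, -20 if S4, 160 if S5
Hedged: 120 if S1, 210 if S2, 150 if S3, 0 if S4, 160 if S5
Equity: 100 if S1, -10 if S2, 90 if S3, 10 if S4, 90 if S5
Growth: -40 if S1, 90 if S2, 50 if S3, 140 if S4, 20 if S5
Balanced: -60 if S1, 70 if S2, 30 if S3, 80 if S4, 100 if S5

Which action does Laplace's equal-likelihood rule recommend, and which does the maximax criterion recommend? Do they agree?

laplace → Hedged; maximax → Cash (disagree)

Row averages: Cash=60, Bonds=-30, Value=30, Hedged=128, Equity=56, Growth=52, Balanced=44
Highest average = 128 → Hedged.
Row maxima: Cash=240, Bonds=80, Value=160, Hedged=210, Equity=100, Growth=140, Balanced=100
Best best-case = 240 → Cash.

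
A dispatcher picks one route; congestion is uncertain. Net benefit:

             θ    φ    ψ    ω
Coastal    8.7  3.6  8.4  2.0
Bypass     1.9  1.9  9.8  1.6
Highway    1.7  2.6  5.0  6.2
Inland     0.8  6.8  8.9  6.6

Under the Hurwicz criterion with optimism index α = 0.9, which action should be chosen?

Bypass

Coastal: 0.9·8.7 + 0.1·2.0 = 8.03
Bypass: 0.9·9.8 + 0.1·1.6 = 8.98
Highway: 0.9·6.2 + 0.1·1.7 = 5.75
Inland: 0.9·8.9 + 0.1·0.8 = 8.09
Highest Hurwicz score = 8.98 → Bypass.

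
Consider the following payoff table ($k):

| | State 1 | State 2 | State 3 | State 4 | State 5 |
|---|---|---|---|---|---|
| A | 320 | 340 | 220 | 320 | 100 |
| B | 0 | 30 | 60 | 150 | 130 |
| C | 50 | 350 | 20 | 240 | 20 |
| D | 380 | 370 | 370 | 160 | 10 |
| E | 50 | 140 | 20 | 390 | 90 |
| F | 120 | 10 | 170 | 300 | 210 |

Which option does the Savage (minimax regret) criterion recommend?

Column bests: State 1=380, State 2=370, State 3=370, State 4=390, State 5=210.
A regrets: 60, 30, 150, 70, 110 → max 150
B regrets: 380, 340, 310, 240, 80 → max 380
C regrets: 330, 20, 350, 150, 190 → max 350
D regrets: 0, 0, 0, 230, 200 → max 230
E regrets: 330, 230, 350, 0, 120 → max 350
F regrets: 260, 360, 200, 90, 0 → max 360
Smallest max regret = 150 → A.

A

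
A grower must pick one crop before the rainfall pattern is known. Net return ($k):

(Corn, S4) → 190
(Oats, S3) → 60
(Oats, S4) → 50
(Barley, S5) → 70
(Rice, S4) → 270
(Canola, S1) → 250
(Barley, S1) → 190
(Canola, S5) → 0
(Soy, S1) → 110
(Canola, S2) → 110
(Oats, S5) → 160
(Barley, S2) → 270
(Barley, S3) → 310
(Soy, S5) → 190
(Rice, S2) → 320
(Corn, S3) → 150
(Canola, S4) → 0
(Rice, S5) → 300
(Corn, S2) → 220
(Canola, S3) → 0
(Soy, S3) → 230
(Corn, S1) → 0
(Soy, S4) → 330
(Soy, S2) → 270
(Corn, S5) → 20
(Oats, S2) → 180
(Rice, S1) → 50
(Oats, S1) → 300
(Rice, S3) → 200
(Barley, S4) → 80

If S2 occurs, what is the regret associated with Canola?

210

Best payoff under S2 is 320.
Regret = 320 − 110 = 210.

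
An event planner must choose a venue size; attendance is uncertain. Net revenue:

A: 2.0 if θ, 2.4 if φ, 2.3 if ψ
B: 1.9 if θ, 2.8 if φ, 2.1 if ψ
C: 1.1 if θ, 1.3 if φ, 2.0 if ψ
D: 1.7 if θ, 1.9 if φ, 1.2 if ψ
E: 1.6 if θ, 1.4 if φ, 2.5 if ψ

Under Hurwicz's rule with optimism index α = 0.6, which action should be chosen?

B

A: 0.6·2.4 + 0.4·2.0 = 2.24
B: 0.6·2.8 + 0.4·1.9 = 2.44
C: 0.6·2.0 + 0.4·1.1 = 1.64
D: 0.6·1.9 + 0.4·1.2 = 1.62
E: 0.6·2.5 + 0.4·1.4 = 2.06
Highest Hurwicz score = 2.44 → B.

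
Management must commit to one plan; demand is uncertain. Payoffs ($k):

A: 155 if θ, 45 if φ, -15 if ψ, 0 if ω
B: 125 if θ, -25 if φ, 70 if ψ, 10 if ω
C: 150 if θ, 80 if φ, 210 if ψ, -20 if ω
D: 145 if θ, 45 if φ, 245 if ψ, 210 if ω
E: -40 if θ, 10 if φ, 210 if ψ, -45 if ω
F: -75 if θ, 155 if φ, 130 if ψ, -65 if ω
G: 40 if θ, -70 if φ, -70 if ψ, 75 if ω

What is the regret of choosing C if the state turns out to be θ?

5

Best payoff under θ is 155.
Regret = 155 − 150 = 5.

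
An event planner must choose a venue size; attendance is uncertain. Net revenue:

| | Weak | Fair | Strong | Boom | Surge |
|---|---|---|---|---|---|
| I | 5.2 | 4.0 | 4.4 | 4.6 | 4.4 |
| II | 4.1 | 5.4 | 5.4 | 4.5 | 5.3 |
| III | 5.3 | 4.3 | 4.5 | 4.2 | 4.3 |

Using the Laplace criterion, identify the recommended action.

Row averages: I=4.52, II=4.94, III=4.52
Highest average = 4.94 → II.

II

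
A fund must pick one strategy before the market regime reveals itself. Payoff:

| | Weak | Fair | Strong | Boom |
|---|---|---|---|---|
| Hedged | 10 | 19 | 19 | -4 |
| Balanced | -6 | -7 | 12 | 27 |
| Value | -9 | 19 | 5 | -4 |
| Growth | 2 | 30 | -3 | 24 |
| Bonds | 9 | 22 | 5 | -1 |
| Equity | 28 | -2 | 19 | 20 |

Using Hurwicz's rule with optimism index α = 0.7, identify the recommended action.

Growth

Hedged: 0.7·19 + 0.3·(-4) = 12.1
Balanced: 0.7·27 + 0.3·(-7) = 16.8
Value: 0.7·19 + 0.3·(-9) = 10.6
Growth: 0.7·30 + 0.3·(-3) = 20.1
Bonds: 0.7·22 + 0.3·(-1) = 15.1
Equity: 0.7·28 + 0.3·(-2) = 19
Highest Hurwicz score = 20.1 → Growth.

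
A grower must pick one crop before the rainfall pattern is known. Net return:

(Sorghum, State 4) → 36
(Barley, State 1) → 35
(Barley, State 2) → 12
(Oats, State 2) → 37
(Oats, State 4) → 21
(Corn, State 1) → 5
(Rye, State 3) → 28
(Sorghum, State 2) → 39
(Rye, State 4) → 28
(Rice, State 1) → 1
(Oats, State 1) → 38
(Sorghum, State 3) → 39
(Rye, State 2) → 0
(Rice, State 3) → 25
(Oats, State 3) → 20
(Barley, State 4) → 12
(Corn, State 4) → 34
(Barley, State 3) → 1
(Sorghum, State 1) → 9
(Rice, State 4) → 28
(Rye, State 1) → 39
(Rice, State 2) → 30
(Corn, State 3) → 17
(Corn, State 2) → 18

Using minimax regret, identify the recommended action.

Oats

Column bests: State 1=39, State 2=39, State 3=39, State 4=36.
Corn regrets: 34, 21, 22, 2 → max 34
Rice regrets: 38, 9, 14, 8 → max 38
Oats regrets: 1, 2, 19, 15 → max 19
Sorghum regrets: 30, 0, 0, 0 → max 30
Rye regrets: 0, 39, 11, 8 → max 39
Barley regrets: 4, 27, 38, 24 → max 38
Smallest max regret = 19 → Oats.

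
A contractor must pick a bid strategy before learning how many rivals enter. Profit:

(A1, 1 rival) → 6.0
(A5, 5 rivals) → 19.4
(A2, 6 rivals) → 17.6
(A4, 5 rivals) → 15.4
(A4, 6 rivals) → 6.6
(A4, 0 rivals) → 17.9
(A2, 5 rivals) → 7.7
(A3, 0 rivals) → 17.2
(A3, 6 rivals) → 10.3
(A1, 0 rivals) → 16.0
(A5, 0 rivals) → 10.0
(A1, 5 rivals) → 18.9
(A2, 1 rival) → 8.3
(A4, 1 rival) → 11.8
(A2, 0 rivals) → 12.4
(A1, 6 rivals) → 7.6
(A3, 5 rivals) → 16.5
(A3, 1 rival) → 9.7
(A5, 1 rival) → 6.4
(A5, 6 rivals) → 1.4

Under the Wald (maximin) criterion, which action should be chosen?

A3

Row minima: A1=6.0, A2=7.7, A3=9.7, A4=6.6, A5=1.4
Best worst-case = 9.7 → A3.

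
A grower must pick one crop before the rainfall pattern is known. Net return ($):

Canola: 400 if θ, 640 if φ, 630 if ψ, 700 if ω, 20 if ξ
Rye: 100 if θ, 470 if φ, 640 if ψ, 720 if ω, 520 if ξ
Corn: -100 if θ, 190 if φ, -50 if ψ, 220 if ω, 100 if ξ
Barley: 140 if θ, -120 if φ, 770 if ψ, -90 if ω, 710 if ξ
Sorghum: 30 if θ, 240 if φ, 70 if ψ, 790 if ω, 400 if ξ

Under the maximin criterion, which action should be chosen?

Row minima: Canola=20, Rye=100, Corn=-100, Barley=-120, Sorghum=30
Best worst-case = 100 → Rye.

Rye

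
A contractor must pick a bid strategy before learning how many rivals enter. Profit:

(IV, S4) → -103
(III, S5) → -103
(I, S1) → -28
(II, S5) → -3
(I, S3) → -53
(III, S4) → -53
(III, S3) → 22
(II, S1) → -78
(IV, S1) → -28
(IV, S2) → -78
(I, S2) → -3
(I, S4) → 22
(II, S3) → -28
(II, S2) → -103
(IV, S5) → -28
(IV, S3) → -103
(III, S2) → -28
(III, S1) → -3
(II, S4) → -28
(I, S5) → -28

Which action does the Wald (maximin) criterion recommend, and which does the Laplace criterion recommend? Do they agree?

maximin → I; laplace → I (agree)

Row minima: I=-53, II=-103, III=-103, IV=-103
Best worst-case = -53 → I.
Row averages: I=-18, II=-48, III=-33, IV=-68
Highest average = -18 → I.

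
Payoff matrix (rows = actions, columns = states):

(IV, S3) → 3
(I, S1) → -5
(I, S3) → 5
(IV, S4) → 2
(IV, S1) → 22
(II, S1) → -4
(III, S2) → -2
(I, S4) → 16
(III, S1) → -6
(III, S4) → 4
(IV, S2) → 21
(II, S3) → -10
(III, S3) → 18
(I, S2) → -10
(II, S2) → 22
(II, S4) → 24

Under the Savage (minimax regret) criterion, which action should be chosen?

IV

Column bests: S1=22, S2=22, S3=18, S4=24.
I regrets: 27, 32, 13, 8 → max 32
II regrets: 26, 0, 28, 0 → max 28
III regrets: 28, 24, 0, 20 → max 28
IV regrets: 0, 1, 15, 22 → max 22
Smallest max regret = 22 → IV.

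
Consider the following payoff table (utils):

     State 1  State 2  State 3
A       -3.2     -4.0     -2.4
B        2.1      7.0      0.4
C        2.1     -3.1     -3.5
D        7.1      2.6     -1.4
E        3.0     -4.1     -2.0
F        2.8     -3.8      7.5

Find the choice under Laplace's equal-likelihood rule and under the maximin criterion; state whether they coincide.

laplace → B; maximin → B (agree)

Row averages: A=-3.2, B=19/6, C=-1.5, D=83/30, E=-31/30, F=13/6
Highest average = 19/6 → B.
Row minima: A=-4.0, B=0.4, C=-3.5, D=-1.4, E=-4.1, F=-3.8
Best worst-case = 0.4 → B.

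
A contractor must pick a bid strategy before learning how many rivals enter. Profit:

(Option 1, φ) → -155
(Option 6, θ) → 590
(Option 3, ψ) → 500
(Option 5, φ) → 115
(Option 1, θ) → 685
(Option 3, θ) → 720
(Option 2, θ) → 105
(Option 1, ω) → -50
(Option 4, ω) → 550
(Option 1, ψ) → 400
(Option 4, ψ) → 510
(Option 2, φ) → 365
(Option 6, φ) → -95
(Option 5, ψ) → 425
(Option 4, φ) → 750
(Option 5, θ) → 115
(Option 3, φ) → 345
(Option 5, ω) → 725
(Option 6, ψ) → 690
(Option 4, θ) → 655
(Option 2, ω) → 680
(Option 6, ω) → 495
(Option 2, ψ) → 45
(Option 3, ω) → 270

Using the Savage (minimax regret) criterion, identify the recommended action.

Option 4

Column bests: θ=720, φ=750, ψ=690, ω=725.
Option 1 regrets: 35, 905, 290, 775 → max 905
Option 2 regrets: 615, 385, 645, 45 → max 645
Option 3 regrets: 0, 405, 190, 455 → max 455
Option 4 regrets: 65, 0, 180, 175 → max 180
Option 5 regrets: 605, 635, 265, 0 → max 635
Option 6 regrets: 130, 845, 0, 230 → max 845
Smallest max regret = 180 → Option 4.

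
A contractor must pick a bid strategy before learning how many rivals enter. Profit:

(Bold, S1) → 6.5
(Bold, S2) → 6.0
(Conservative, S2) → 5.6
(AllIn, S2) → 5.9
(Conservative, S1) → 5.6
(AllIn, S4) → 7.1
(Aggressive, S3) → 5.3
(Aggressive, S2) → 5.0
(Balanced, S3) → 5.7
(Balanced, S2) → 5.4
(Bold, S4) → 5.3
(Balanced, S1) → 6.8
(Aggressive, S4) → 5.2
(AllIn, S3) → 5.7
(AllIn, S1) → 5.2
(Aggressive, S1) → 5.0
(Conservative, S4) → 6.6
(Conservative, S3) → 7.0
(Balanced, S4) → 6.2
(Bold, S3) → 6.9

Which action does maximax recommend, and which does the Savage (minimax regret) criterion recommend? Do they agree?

maximax → AllIn; minimax regret → Conservative (disagree)

Row maxima: Conservative=7.0, Balanced=6.8, Aggressive=5.3, Bold=6.9, AllIn=7.1
Best best-case = 7.1 → AllIn.
Column bests: S1=6.8, S2=6.0, S3=7.0, S4=7.1.
Conservative regrets: 1.2, 0.4, 0.0, 0.5 → max 1.2
Balanced regrets: 0.0, 0.6, 1.3, 0.9 → max 1.3
Aggressive regrets: 1.8, 1.0, 1.7, 1.9 → max 1.9
Bold regrets: 0.3, 0.0, 0.1, 1.8 → max 1.8
AllIn regrets: 1.6, 0.1, 1.3, 0.0 → max 1.6
Smallest max regret = 1.2 → Conservative.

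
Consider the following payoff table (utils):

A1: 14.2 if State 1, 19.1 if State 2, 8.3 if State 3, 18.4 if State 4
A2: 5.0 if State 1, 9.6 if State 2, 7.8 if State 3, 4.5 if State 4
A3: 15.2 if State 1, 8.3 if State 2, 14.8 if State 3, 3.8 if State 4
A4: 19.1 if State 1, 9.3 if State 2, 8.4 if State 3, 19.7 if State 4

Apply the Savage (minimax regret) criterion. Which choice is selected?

A1

Column bests: State 1=19.1, State 2=19.1, State 3=14.8, State 4=19.7.
A1 regrets: 4.9, 0.0, 6.5, 1.3 → max 6.5
A2 regrets: 14.1, 9.5, 7.0, 15.2 → max 15.2
A3 regrets: 3.9, 10.8, 0.0, 15.9 → max 15.9
A4 regrets: 0.0, 9.8, 6.4, 0.0 → max 9.8
Smallest max regret = 6.5 → A1.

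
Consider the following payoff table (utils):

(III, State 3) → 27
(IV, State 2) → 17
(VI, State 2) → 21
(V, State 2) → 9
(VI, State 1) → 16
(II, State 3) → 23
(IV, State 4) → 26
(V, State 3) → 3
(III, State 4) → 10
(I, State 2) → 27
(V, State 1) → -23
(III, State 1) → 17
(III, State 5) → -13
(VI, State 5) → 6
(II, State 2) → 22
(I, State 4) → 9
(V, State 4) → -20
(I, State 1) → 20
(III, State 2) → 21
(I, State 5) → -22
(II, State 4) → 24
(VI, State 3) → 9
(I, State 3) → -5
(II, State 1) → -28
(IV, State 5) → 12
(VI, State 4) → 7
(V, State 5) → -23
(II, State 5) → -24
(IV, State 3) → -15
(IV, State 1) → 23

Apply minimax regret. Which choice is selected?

VI

Column bests: State 1=23, State 2=27, State 3=27, State 4=26, State 5=12.
I regrets: 3, 0, 32, 17, 34 → max 34
II regrets: 51, 5, 4, 2, 36 → max 51
III regrets: 6, 6, 0, 16, 25 → max 25
IV regrets: 0, 10, 42, 0, 0 → max 42
V regrets: 46, 18, 24, 46, 35 → max 46
VI regrets: 7, 6, 18, 19, 6 → max 19
Smallest max regret = 19 → VI.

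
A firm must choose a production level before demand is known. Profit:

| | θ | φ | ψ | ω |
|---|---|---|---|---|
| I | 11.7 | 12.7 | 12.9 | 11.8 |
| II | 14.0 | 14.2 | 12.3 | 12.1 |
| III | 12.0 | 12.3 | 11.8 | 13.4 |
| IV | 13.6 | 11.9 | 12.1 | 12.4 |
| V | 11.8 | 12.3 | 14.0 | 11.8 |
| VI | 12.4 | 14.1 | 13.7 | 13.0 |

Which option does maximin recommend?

Row minima: I=11.7, II=12.1, III=11.8, IV=11.9, V=11.8, VI=12.4
Best worst-case = 12.4 → VI.

VI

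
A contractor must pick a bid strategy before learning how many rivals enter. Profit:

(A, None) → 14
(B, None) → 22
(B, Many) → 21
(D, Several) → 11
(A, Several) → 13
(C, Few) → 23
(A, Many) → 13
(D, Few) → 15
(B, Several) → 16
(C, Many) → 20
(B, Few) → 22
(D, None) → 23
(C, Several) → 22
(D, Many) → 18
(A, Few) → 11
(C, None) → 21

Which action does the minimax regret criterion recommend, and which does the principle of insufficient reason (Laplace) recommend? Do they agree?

minimax regret → C; laplace → C (agree)

Column bests: None=23, Few=23, Several=22, Many=21.
A regrets: 9, 12, 9, 8 → max 12
B regrets: 1, 1, 6, 0 → max 6
C regrets: 2, 0, 0, 1 → max 2
D regrets: 0, 8, 11, 3 → max 11
Smallest max regret = 2 → C.
Row averages: A=12.75, B=20.25, C=21.5, D=16.75
Highest average = 21.5 → C.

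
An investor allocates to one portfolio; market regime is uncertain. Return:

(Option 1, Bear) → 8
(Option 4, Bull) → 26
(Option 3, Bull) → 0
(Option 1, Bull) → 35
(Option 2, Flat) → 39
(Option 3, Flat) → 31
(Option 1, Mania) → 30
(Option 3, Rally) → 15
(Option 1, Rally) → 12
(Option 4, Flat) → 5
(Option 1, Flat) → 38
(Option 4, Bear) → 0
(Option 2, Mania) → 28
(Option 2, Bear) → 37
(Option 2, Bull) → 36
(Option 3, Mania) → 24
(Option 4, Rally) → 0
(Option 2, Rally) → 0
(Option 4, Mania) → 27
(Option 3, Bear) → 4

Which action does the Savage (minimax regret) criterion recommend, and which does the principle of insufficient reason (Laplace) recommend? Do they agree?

Column bests: Bear=37, Flat=39, Bull=36, Rally=15, Mania=30.
Option 1 regrets: 29, 1, 1, 3, 0 → max 29
Option 2 regrets: 0, 0, 0, 15, 2 → max 15
Option 3 regrets: 33, 8, 36, 0, 6 → max 36
Option 4 regrets: 37, 34, 10, 15, 3 → max 37
Smallest max regret = 15 → Option 2.
Row averages: Option 1=24.6, Option 2=28, Option 3=14.8, Option 4=11.6
Highest average = 28 → Option 2.

minimax regret → Option 2; laplace → Option 2 (agree)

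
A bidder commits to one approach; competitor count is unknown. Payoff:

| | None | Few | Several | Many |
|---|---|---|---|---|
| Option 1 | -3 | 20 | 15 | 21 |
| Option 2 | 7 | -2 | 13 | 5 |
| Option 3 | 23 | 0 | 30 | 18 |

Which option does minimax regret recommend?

Option 3

Column bests: None=23, Few=20, Several=30, Many=21.
Option 1 regrets: 26, 0, 15, 0 → max 26
Option 2 regrets: 16, 22, 17, 16 → max 22
Option 3 regrets: 0, 20, 0, 3 → max 20
Smallest max regret = 20 → Option 3.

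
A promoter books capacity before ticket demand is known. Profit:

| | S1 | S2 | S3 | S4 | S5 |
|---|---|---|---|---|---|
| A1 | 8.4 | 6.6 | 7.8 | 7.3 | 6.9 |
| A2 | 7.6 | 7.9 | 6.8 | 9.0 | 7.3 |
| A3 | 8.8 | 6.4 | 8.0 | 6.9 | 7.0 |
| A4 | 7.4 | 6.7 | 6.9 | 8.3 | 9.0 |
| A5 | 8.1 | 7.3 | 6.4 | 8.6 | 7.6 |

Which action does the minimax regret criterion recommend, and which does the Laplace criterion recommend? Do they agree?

minimax regret → A4; laplace → A2 (disagree)

Column bests: S1=8.8, S2=7.9, S3=8.0, S4=9.0, S5=9.0.
A1 regrets: 0.4, 1.3, 0.2, 1.7, 2.1 → max 2.1
A2 regrets: 1.2, 0.0, 1.2, 0.0, 1.7 → max 1.7
A3 regrets: 0.0, 1.5, 0.0, 2.1, 2.0 → max 2.1
A4 regrets: 1.4, 1.2, 1.1, 0.7, 0.0 → max 1.4
A5 regrets: 0.7, 0.6, 1.6, 0.4, 1.4 → max 1.6
Smallest max regret = 1.4 → A4.
Row averages: A1=7.4, A2=7.72, A3=7.42, A4=7.66, A5=7.6
Highest average = 7.72 → A2.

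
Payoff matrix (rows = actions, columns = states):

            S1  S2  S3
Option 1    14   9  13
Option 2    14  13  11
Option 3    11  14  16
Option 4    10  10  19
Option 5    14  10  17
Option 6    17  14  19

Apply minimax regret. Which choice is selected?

Option 6

Column bests: S1=17, S2=14, S3=19.
Option 1 regrets: 3, 5, 6 → max 6
Option 2 regrets: 3, 1, 8 → max 8
Option 3 regrets: 6, 0, 3 → max 6
Option 4 regrets: 7, 4, 0 → max 7
Option 5 regrets: 3, 4, 2 → max 4
Option 6 regrets: 0, 0, 0 → max 0
Smallest max regret = 0 → Option 6.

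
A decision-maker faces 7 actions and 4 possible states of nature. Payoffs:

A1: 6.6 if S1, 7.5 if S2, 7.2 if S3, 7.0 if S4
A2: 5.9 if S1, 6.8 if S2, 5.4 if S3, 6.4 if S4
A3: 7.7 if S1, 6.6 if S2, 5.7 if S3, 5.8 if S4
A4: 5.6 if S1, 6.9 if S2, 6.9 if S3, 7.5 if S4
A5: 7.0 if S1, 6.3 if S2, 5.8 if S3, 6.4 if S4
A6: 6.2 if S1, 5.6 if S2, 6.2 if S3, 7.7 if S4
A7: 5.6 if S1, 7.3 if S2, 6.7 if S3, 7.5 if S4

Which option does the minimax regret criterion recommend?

Column bests: S1=7.7, S2=7.5, S3=7.2, S4=7.7.
A1 regrets: 1.1, 0.0, 0.0, 0.7 → max 1.1
A2 regrets: 1.8, 0.7, 1.8, 1.3 → max 1.8
A3 regrets: 0.0, 0.9, 1.5, 1.9 → max 1.9
A4 regrets: 2.1, 0.6, 0.3, 0.2 → max 2.1
A5 regrets: 0.7, 1.2, 1.4, 1.3 → max 1.4
A6 regrets: 1.5, 1.9, 1.0, 0.0 → max 1.9
A7 regrets: 2.1, 0.2, 0.5, 0.2 → max 2.1
Smallest max regret = 1.1 → A1.

A1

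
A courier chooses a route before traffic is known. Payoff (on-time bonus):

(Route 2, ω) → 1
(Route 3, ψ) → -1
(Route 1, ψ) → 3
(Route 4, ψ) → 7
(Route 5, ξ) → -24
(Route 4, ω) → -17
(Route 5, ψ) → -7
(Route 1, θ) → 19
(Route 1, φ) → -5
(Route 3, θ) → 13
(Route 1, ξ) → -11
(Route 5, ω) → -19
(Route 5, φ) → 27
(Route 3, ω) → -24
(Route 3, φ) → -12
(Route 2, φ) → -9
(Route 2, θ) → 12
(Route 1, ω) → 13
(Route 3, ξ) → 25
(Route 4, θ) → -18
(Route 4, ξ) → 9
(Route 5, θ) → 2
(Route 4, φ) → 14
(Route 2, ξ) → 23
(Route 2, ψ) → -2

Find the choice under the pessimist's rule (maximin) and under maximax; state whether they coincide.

Row minima: Route 1=-11, Route 2=-9, Route 3=-24, Route 4=-18, Route 5=-24
Best worst-case = -9 → Route 2.
Row maxima: Route 1=19, Route 2=23, Route 3=25, Route 4=14, Route 5=27
Best best-case = 27 → Route 5.

maximin → Route 2; maximax → Route 5 (disagree)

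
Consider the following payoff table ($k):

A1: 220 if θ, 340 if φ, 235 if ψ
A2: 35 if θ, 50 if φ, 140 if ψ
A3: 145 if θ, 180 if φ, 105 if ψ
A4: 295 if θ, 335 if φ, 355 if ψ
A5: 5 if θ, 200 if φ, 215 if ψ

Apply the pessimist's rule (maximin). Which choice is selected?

Row minima: A1=220, A2=35, A3=105, A4=295, A5=5
Best worst-case = 295 → A4.

A4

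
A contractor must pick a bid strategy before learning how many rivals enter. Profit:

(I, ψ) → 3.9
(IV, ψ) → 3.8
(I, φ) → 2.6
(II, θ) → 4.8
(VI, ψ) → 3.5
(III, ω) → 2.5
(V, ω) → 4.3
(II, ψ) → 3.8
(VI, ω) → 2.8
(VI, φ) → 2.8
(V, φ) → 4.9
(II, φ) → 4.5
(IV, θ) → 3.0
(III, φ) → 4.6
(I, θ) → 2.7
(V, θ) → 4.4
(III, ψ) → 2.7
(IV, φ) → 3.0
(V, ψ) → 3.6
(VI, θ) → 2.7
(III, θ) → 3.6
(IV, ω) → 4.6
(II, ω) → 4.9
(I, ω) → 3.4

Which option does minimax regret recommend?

II

Column bests: θ=4.8, φ=4.9, ψ=3.9, ω=4.9.
I regrets: 2.1, 2.3, 0.0, 1.5 → max 2.3
II regrets: 0.0, 0.4, 0.1, 0.0 → max 0.4
III regrets: 1.2, 0.3, 1.2, 2.4 → max 2.4
IV regrets: 1.8, 1.9, 0.1, 0.3 → max 1.9
V regrets: 0.4, 0.0, 0.3, 0.6 → max 0.6
VI regrets: 2.1, 2.1, 0.4, 2.1 → max 2.1
Smallest max regret = 0.4 → II.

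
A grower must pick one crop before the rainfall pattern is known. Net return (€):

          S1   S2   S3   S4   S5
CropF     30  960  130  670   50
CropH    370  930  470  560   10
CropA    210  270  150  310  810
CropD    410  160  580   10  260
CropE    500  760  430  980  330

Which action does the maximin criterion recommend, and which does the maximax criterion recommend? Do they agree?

Row minima: CropF=30, CropH=10, CropA=150, CropD=10, CropE=330
Best worst-case = 330 → CropE.
Row maxima: CropF=960, CropH=930, CropA=810, CropD=580, CropE=980
Best best-case = 980 → CropE.

maximin → CropE; maximax → CropE (agree)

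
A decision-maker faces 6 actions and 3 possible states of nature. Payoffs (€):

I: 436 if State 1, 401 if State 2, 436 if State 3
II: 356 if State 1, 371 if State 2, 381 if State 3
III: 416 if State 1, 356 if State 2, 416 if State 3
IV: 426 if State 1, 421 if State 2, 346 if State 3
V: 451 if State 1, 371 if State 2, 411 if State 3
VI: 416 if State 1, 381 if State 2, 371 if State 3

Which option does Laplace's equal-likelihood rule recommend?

Row averages: I=1273/3, II=1108/3, III=396, IV=1193/3, V=411, VI=1168/3
Highest average = 1273/3 → I.

I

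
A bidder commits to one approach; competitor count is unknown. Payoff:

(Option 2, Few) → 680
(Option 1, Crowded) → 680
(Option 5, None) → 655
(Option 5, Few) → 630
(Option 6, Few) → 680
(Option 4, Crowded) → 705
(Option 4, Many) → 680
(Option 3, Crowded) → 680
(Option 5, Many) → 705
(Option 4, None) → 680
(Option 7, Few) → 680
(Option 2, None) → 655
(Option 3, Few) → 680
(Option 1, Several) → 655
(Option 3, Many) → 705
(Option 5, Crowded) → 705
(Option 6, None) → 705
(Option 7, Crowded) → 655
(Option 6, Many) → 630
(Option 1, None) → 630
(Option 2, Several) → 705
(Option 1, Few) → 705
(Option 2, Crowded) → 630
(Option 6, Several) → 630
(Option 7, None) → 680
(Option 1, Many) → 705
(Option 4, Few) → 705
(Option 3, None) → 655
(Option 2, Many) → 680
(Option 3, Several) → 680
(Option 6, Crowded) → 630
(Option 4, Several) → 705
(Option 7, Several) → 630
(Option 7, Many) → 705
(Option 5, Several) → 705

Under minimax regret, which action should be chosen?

Column bests: None=705, Few=705, Several=705, Many=705, Crowded=705.
Option 1 regrets: 75, 0, 50, 0, 25 → max 75
Option 2 regrets: 50, 25, 0, 25, 75 → max 75
Option 3 regrets: 50, 25, 25, 0, 25 → max 50
Option 4 regrets: 25, 0, 0, 25, 0 → max 25
Option 5 regrets: 50, 75, 0, 0, 0 → max 75
Option 6 regrets: 0, 25, 75, 75, 75 → max 75
Option 7 regrets: 25, 25, 75, 0, 50 → max 75
Smallest max regret = 25 → Option 4.

Option 4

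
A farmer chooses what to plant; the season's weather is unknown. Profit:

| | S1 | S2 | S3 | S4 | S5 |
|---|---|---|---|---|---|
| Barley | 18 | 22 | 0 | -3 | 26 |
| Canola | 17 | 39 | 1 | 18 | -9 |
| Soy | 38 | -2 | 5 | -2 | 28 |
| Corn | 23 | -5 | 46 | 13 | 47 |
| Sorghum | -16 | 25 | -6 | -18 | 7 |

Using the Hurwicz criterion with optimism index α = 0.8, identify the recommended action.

Barley: 0.8·26 + 0.2·(-3) = 20.2
Canola: 0.8·39 + 0.2·(-9) = 29.4
Soy: 0.8·38 + 0.2·(-2) = 30
Corn: 0.8·47 + 0.2·(-5) = 36.6
Sorghum: 0.8·25 + 0.2·(-18) = 16.4
Highest Hurwicz score = 36.6 → Corn.

Corn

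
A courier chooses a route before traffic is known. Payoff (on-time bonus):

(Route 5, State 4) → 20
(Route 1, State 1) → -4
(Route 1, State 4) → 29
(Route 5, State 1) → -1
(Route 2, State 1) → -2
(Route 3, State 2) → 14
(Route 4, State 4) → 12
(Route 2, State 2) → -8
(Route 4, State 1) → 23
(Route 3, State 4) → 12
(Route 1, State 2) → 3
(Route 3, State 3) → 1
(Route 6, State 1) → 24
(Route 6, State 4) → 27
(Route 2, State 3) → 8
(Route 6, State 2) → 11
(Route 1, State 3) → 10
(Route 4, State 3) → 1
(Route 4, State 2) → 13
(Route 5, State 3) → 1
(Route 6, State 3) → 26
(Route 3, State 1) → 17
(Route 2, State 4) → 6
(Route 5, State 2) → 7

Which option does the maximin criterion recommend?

Row minima: Route 1=-4, Route 2=-8, Route 3=1, Route 4=1, Route 5=-1, Route 6=11
Best worst-case = 11 → Route 6.

Route 6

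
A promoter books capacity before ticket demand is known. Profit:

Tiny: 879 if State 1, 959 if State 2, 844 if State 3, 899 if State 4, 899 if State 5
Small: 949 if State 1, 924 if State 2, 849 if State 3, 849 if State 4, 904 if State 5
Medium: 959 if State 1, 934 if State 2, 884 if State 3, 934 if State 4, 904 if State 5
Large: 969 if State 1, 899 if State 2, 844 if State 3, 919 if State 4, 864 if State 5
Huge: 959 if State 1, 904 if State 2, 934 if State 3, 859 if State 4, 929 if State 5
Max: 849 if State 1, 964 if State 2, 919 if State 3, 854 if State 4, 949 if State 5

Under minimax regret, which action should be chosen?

Column bests: State 1=969, State 2=964, State 3=934, State 4=934, State 5=949.
Tiny regrets: 90, 5, 90, 35, 50 → max 90
Small regrets: 20, 40, 85, 85, 45 → max 85
Medium regrets: 10, 30, 50, 0, 45 → max 50
Large regrets: 0, 65, 90, 15, 85 → max 90
Huge regrets: 10, 60, 0, 75, 20 → max 75
Max regrets: 120, 0, 15, 80, 0 → max 120
Smallest max regret = 50 → Medium.

Medium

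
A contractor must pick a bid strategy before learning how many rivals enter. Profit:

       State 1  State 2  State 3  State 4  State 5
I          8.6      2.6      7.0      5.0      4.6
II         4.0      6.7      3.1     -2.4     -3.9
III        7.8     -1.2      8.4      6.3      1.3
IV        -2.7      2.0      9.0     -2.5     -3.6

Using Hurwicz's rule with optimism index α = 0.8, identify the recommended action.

I: 0.8·8.6 + 0.2·2.6 = 7.4
II: 0.8·6.7 + 0.2·(-3.9) = 4.58
III: 0.8·8.4 + 0.2·(-1.2) = 6.48
IV: 0.8·9.0 + 0.2·(-3.6) = 6.48
Highest Hurwicz score = 7.4 → I.

I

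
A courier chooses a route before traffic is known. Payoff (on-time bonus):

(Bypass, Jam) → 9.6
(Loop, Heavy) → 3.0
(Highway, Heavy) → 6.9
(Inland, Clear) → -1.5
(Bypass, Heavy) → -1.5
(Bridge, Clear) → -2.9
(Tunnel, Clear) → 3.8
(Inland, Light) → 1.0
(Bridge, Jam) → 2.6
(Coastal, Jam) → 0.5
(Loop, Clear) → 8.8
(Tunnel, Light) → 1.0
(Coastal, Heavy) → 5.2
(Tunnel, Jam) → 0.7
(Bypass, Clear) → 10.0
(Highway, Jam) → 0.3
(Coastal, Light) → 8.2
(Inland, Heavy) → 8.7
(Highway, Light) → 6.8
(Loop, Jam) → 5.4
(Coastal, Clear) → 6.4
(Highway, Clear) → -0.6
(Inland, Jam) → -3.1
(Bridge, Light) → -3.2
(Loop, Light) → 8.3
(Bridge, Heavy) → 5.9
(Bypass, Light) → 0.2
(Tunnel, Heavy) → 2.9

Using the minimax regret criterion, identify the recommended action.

Loop

Column bests: Clear=10.0, Light=8.3, Heavy=8.7, Jam=9.6.
Bypass regrets: 0.0, 8.1, 10.2, 0.0 → max 10.2
Loop regrets: 1.2, 0.0, 5.7, 4.2 → max 5.7
Highway regrets: 10.6, 1.5, 1.8, 9.3 → max 10.6
Bridge regrets: 12.9, 11.5, 2.8, 7.0 → max 12.9
Coastal regrets: 3.6, 0.1, 3.5, 9.1 → max 9.1
Tunnel regrets: 6.2, 7.3, 5.8, 8.9 → max 8.9
Inland regrets: 11.5, 7.3, 0.0, 12.7 → max 12.7
Smallest max regret = 5.7 → Loop.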